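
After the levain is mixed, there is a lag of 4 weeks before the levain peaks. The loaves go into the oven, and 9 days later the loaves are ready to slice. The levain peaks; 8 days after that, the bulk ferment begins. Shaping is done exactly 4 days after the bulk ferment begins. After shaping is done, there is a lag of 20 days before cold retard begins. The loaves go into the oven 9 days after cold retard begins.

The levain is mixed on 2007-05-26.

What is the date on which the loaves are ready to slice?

2007-08-12

The levain is mixed: May 26, 2007.
The levain peaks: May 26, 2007 + 4 weeks = Jun 23, 2007.
The bulk ferment begins: Jun 23, 2007 + 8 days = Jul 1, 2007.
Shaping is done: Jul 1, 2007 + 4 days = Jul 5, 2007.
Cold retard begins: Jul 5, 2007 + 20 days = Jul 25, 2007.
The loaves go into the oven: Jul 25, 2007 + 9 days = Aug 3, 2007.
The loaves are ready to slice: Aug 3, 2007 + 9 days = Aug 12, 2007.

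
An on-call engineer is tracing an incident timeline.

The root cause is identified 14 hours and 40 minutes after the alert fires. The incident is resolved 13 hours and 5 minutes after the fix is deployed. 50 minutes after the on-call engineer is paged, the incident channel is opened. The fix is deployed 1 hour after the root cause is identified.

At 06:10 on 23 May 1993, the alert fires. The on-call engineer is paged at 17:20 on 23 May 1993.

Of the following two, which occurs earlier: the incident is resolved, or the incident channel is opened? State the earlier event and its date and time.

The alert fires: 06:10 May 23, 1993.
The root cause is identified: 06:10 May 23, 1993 + 14h40m = 20:50 May 23, 1993.
The fix is deployed: 20:50 May 23, 1993 + 1h = 21:50 May 23, 1993.
The incident is resolved: 21:50 May 23, 1993 + 13h05m = 10:55 May 24, 1993.
The on-call engineer is paged: 17:20 May 23, 1993.
The incident channel is opened: 17:20 May 23, 1993 + 50m = 18:10 May 23, 1993.
Comparing: the incident is resolved at 10:55 May 24, 1993 vs the incident channel is opened at 18:10 May 23, 1993. Earlier: the incident channel is opened.

The incident channel is opened — 18:10 on 23 May 1993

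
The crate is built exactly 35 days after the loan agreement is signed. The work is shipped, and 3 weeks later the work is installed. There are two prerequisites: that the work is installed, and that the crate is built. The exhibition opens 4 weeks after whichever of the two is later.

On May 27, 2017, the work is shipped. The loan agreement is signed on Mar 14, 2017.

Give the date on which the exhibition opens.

Jul 15, 2017

The work is shipped: May 27, 2017.
The work is installed: May 27, 2017 + 3 weeks = Jun 17, 2017.
The loan agreement is signed: Mar 14, 2017.
The crate is built: Mar 14, 2017 + 35 days = Apr 18, 2017.
Both prerequisites met — the work is installed (Jun 17, 2017), the crate is built (Apr 18, 2017); the later is Jun 17, 2017.
The exhibition opens: Jun 17, 2017 + 4 weeks = Jul 15, 2017.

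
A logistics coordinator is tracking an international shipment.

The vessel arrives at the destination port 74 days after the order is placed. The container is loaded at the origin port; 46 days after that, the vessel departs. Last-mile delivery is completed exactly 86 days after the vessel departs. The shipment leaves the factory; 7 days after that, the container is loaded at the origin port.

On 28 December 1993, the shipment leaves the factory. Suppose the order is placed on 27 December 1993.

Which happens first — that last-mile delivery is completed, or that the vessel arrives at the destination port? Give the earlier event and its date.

The shipment leaves the factory: Dec 28, 1993.
The container is loaded at the origin port: Dec 28, 1993 + 7 days = Jan 4, 1994.
The vessel departs: Jan 4, 1994 + 46 days = Feb 19, 1994.
Last-mile delivery is completed: Feb 19, 1994 + 86 days = May 16, 1994.
The order is placed: Dec 27, 1993.
The vessel arrives at the destination port: Dec 27, 1993 + 74 days = Mar 11, 1994.
Comparing: last-mile delivery is completed on May 16, 1994 vs the vessel arrives at the destination port on Mar 11, 1994. Earlier: the vessel arrives at the destination port.

The vessel arrives at the destination port — 11 March 1994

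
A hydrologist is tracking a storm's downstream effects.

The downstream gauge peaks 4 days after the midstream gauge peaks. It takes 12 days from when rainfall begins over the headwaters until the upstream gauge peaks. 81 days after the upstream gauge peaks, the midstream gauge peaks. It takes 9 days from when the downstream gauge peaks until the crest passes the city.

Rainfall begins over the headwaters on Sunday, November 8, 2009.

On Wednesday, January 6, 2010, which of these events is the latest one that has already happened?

The upstream gauge peaks

Rainfall begins over the headwaters: Nov 8, 2009.
The upstream gauge peaks: Nov 8, 2009 + 12 days = Nov 20, 2009.
The midstream gauge peaks: Nov 20, 2009 + 81 days = Feb 9, 2010.
The downstream gauge peaks: Feb 9, 2010 + 4 days = Feb 13, 2010.
The crest passes the city: Feb 13, 2010 + 9 days = Feb 22, 2010.
Jan 6, 2010 falls between when the upstream gauge peaks (Nov 20, 2009) and when the midstream gauge peaks (Feb 9, 2010).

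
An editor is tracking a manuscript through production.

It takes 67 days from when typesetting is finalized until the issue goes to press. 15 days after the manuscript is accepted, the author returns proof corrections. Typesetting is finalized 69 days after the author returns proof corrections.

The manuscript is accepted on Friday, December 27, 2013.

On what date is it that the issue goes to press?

Tuesday, May 27, 2014

The manuscript is accepted: Dec 27, 2013.
The author returns proof corrections: Dec 27, 2013 + 15 days = Jan 11, 2014.
Typesetting is finalized: Jan 11, 2014 + 69 days = Mar 21, 2014.
The issue goes to press: Mar 21, 2014 + 67 days = May 27, 2014.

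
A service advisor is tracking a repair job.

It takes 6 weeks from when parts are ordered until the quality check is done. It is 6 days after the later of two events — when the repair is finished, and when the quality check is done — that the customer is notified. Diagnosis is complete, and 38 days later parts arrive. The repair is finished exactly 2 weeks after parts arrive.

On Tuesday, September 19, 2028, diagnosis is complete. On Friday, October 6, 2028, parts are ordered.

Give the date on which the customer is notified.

Diagnosis is complete: Sep 19, 2028.
Parts arrive: Sep 19, 2028 + 38 days = Oct 27, 2028.
The repair is finished: Oct 27, 2028 + 2 weeks = Nov 10, 2028.
Parts are ordered: Oct 6, 2028.
The quality check is done: Oct 6, 2028 + 6 weeks = Nov 17, 2028.
Both prerequisites met — the repair is finished (Nov 10, 2028), the quality check is done (Nov 17, 2028); the later is Nov 17, 2028.
The customer is notified: Nov 17, 2028 + 6 days = Nov 23, 2028.

Thursday, November 23, 2028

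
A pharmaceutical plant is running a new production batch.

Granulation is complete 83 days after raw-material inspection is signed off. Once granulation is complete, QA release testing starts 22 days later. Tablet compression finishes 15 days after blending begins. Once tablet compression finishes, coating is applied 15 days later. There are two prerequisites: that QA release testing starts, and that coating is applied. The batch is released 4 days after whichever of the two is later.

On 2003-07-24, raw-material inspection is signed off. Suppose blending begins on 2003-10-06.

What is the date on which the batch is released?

Raw-material inspection is signed off: Jul 24, 2003.
Granulation is complete: Jul 24, 2003 + 83 days = Oct 15, 2003.
QA release testing starts: Oct 15, 2003 + 22 days = Nov 6, 2003.
Blending begins: Oct 6, 2003.
Tablet compression finishes: Oct 6, 2003 + 15 days = Oct 21, 2003.
Coating is applied: Oct 21, 2003 + 15 days = Nov 5, 2003.
Both prerequisites met — QA release testing starts (Nov 6, 2003), coating is applied (Nov 5, 2003); the later is Nov 6, 2003.
The batch is released: Nov 6, 2003 + 4 days = Nov 10, 2003.

2003-11-10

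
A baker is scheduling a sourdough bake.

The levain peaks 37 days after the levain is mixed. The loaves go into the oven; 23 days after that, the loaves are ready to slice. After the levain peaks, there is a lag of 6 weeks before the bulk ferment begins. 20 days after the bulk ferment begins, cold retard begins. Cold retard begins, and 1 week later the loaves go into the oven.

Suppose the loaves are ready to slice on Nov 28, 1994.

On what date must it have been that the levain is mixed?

Jul 22, 1994

The loaves are ready to slice: Nov 28, 1994.
The loaves go into the oven: Nov 28, 1994 − 23 days = Nov 5, 1994.
Cold retard begins: Nov 5, 1994 − 1 week = Oct 29, 1994.
The bulk ferment begins: Oct 29, 1994 − 20 days = Oct 9, 1994.
The levain peaks: Oct 9, 1994 − 6 weeks = Aug 28, 1994.
The levain is mixed: Aug 28, 1994 − 37 days = Jul 22, 1994.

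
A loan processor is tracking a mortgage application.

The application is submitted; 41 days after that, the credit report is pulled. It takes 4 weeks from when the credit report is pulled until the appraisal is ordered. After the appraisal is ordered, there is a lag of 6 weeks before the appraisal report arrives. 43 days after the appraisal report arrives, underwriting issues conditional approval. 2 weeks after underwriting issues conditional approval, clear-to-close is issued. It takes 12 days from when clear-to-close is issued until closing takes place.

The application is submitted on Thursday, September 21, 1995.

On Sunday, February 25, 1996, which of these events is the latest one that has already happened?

Underwriting issues conditional approval

The application is submitted: Sep 21, 1995.
The credit report is pulled: Sep 21, 1995 + 41 days = Nov 1, 1995.
The appraisal is ordered: Nov 1, 1995 + 4 weeks = Nov 29, 1995.
The appraisal report arrives: Nov 29, 1995 + 6 weeks = Jan 10, 1996.
Underwriting issues conditional approval: Jan 10, 1996 + 43 days = Feb 22, 1996.
Clear-to-close is issued: Feb 22, 1996 + 2 weeks = Mar 7, 1996.
Closing takes place: Mar 7, 1996 + 12 days = Mar 19, 1996.
Feb 25, 1996 falls between when underwriting issues conditional approval (Feb 22, 1996) and when clear-to-close is issued (Mar 7, 1996).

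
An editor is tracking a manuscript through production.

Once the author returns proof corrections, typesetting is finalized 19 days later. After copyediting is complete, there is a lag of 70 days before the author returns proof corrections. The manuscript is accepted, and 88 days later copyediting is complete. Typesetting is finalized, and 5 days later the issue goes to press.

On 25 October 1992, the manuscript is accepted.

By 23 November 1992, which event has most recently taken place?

The manuscript is accepted

The manuscript is accepted: Oct 25, 1992.
Copyediting is complete: Oct 25, 1992 + 88 days = Jan 21, 1993.
The author returns proof corrections: Jan 21, 1993 + 70 days = Apr 1, 1993.
Typesetting is finalized: Apr 1, 1993 + 19 days = Apr 20, 1993.
The issue goes to press: Apr 20, 1993 + 5 days = Apr 25, 1993.
Nov 23, 1992 falls between when the manuscript is accepted (Oct 25, 1992) and when copyediting is complete (Jan 21, 1993).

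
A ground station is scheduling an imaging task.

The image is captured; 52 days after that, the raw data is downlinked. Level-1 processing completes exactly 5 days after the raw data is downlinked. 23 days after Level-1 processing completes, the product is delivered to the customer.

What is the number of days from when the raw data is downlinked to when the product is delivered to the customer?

28 days

Causal path: the raw data is downlinked → Level-1 processing completes → the product is delivered to the customer.
Total delay along the path: 5 + 23 = 28 days.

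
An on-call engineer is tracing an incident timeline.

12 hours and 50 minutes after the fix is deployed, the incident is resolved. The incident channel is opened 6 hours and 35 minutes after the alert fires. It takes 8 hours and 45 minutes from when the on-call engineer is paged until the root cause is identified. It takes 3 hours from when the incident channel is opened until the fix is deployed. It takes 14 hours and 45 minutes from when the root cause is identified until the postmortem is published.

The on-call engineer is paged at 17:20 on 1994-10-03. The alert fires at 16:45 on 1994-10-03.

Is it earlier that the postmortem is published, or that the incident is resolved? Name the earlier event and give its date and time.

The incident is resolved — 15:10 on 1994-10-04

The on-call engineer is paged: 17:20 Oct 3, 1994.
The root cause is identified: 17:20 Oct 3, 1994 + 8h45m = 02:05 Oct 4, 1994.
The postmortem is published: 02:05 Oct 4, 1994 + 14h45m = 16:50 Oct 4, 1994.
The alert fires: 16:45 Oct 3, 1994.
The incident channel is opened: 16:45 Oct 3, 1994 + 6h35m = 23:20 Oct 3, 1994.
The fix is deployed: 23:20 Oct 3, 1994 + 3h = 02:20 Oct 4, 1994.
The incident is resolved: 02:20 Oct 4, 1994 + 12h50m = 15:10 Oct 4, 1994.
Comparing: the postmortem is published at 16:50 Oct 4, 1994 vs the incident is resolved at 15:10 Oct 4, 1994. Earlier: the incident is resolved.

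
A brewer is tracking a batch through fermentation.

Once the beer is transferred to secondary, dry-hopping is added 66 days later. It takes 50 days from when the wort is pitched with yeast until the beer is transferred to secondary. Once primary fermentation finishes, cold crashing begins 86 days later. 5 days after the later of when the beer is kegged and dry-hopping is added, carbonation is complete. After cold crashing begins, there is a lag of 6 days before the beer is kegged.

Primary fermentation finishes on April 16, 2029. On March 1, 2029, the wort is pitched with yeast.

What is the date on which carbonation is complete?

Primary fermentation finishes: Apr 16, 2029.
Cold crashing begins: Apr 16, 2029 + 86 days = Jul 11, 2029.
The beer is kegged: Jul 11, 2029 + 6 days = Jul 17, 2029.
The wort is pitched with yeast: Mar 1, 2029.
The beer is transferred to secondary: Mar 1, 2029 + 50 days = Apr 20, 2029.
Dry-hopping is added: Apr 20, 2029 + 66 days = Jun 25, 2029.
Both prerequisites met — the beer is kegged (Jul 17, 2029), dry-hopping is added (Jun 25, 2029); the later is Jul 17, 2029.
Carbonation is complete: Jul 17, 2029 + 5 days = Jul 22, 2029.

July 22, 2029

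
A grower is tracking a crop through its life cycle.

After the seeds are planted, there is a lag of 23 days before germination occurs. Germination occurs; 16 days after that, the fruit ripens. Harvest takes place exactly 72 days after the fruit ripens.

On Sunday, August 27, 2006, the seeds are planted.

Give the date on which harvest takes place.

Saturday, December 16, 2006

The seeds are planted: Aug 27, 2006.
Germination occurs: Aug 27, 2006 + 23 days = Sep 19, 2006.
The fruit ripens: Sep 19, 2006 + 16 days = Oct 5, 2006.
Harvest takes place: Oct 5, 2006 + 72 days = Dec 16, 2006.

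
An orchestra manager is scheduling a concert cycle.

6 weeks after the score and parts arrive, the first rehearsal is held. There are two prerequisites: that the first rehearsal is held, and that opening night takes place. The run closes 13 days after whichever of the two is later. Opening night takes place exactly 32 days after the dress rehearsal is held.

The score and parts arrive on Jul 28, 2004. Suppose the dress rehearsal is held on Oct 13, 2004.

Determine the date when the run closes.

The score and parts arrive: Jul 28, 2004.
The first rehearsal is held: Jul 28, 2004 + 6 weeks = Sep 8, 2004.
The dress rehearsal is held: Oct 13, 2004.
Opening night takes place: Oct 13, 2004 + 32 days = Nov 14, 2004.
Both prerequisites met — the first rehearsal is held (Sep 8, 2004), opening night takes place (Nov 14, 2004); the later is Nov 14, 2004.
The run closes: Nov 14, 2004 + 13 days = Nov 27, 2004.

Nov 27, 2004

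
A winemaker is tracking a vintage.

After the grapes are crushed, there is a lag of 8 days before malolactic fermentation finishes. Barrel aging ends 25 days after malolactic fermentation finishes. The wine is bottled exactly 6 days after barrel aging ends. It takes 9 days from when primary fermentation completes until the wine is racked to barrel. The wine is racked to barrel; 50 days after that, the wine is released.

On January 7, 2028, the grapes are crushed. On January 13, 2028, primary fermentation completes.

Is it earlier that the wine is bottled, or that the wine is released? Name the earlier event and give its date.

The grapes are crushed: Jan 7, 2028.
Malolactic fermentation finishes: Jan 7, 2028 + 8 days = Jan 15, 2028.
Barrel aging ends: Jan 15, 2028 + 25 days = Feb 9, 2028.
The wine is bottled: Feb 9, 2028 + 6 days = Feb 15, 2028.
Primary fermentation completes: Jan 13, 2028.
The wine is racked to barrel: Jan 13, 2028 + 9 days = Jan 22, 2028.
The wine is released: Jan 22, 2028 + 50 days = Mar 12, 2028.
Comparing: the wine is bottled on Feb 15, 2028 vs the wine is released on Mar 12, 2028. Earlier: the wine is bottled.

The wine is bottled — February 15, 2028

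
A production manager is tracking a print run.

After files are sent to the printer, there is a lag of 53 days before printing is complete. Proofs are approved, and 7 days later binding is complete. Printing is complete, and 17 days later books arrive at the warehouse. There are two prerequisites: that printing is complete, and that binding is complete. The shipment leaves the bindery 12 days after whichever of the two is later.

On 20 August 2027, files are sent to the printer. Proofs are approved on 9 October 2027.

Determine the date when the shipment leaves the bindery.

28 October 2027

Files are sent to the printer: Aug 20, 2027.
Printing is complete: Aug 20, 2027 + 53 days = Oct 12, 2027.
Proofs are approved: Oct 9, 2027.
Binding is complete: Oct 9, 2027 + 7 days = Oct 16, 2027.
Both prerequisites met — printing is complete (Oct 12, 2027), binding is complete (Oct 16, 2027); the later is Oct 16, 2027.
The shipment leaves the bindery: Oct 16, 2027 + 12 days = Oct 28, 2027.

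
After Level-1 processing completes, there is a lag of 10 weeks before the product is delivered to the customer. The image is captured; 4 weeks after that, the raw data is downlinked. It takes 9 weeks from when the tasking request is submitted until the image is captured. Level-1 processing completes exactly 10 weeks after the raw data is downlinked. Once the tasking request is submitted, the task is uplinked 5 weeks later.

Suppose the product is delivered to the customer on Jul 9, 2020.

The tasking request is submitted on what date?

Nov 21, 2019

The product is delivered to the customer: Jul 9, 2020.
Level-1 processing completes: Jul 9, 2020 − 10 weeks = Apr 30, 2020.
The raw data is downlinked: Apr 30, 2020 − 10 weeks = Feb 20, 2020.
The image is captured: Feb 20, 2020 − 4 weeks = Jan 23, 2020.
The tasking request is submitted: Jan 23, 2020 − 9 weeks = Nov 21, 2019.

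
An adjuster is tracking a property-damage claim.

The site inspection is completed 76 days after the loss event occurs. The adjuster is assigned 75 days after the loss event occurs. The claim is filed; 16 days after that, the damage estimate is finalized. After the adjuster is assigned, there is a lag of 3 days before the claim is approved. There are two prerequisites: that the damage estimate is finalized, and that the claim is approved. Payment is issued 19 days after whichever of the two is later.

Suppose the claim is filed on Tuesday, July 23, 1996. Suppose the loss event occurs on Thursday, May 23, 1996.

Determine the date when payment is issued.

Wednesday, August 28, 1996

The claim is filed: Jul 23, 1996.
The damage estimate is finalized: Jul 23, 1996 + 16 days = Aug 8, 1996.
The loss event occurs: May 23, 1996.
The adjuster is assigned: May 23, 1996 + 75 days = Aug 6, 1996.
The claim is approved: Aug 6, 1996 + 3 days = Aug 9, 1996.
Both prerequisites met — the damage estimate is finalized (Aug 8, 1996), the claim is approved (Aug 9, 1996); the later is Aug 9, 1996.
Payment is issued: Aug 9, 1996 + 19 days = Aug 28, 1996.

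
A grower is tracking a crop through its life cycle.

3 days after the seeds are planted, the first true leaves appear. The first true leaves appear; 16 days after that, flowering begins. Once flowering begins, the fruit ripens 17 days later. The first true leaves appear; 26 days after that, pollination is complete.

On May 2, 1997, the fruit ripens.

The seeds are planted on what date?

Mar 27, 1997

The fruit ripens: May 2, 1997.
Flowering begins: May 2, 1997 − 17 days = Apr 15, 1997.
The first true leaves appear: Apr 15, 1997 − 16 days = Mar 30, 1997.
The seeds are planted: Mar 30, 1997 − 3 days = Mar 27, 1997.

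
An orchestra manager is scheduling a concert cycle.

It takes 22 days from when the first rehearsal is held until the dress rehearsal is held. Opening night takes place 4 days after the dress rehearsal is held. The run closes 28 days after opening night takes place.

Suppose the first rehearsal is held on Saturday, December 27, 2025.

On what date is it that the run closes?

Thursday, February 19, 2026

The first rehearsal is held: Dec 27, 2025.
The dress rehearsal is held: Dec 27, 2025 + 22 days = Jan 18, 2026.
Opening night takes place: Jan 18, 2026 + 4 days = Jan 22, 2026.
The run closes: Jan 22, 2026 + 28 days = Feb 19, 2026.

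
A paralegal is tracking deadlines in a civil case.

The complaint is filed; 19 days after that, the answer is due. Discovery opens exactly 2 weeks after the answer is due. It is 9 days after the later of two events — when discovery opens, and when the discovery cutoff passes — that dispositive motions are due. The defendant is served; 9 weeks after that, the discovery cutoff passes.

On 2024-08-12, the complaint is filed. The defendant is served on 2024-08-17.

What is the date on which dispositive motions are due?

2024-10-28

The complaint is filed: Aug 12, 2024.
The answer is due: Aug 12, 2024 + 19 days = Aug 31, 2024.
Discovery opens: Aug 31, 2024 + 2 weeks = Sep 14, 2024.
The defendant is served: Aug 17, 2024.
The discovery cutoff passes: Aug 17, 2024 + 9 weeks = Oct 19, 2024.
Both prerequisites met — discovery opens (Sep 14, 2024), the discovery cutoff passes (Oct 19, 2024); the later is Oct 19, 2024.
Dispositive motions are due: Oct 19, 2024 + 9 days = Oct 28, 2024.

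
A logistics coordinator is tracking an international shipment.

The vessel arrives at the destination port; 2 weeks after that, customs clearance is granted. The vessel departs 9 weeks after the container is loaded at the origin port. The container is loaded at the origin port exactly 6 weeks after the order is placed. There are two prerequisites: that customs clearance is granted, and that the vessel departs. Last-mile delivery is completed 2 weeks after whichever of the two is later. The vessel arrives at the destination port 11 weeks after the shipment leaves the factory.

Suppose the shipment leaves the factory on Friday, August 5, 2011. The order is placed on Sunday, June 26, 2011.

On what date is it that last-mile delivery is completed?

Friday, November 18, 2011

The shipment leaves the factory: Aug 5, 2011.
The vessel arrives at the destination port: Aug 5, 2011 + 11 weeks = Oct 21, 2011.
Customs clearance is granted: Oct 21, 2011 + 2 weeks = Nov 4, 2011.
The order is placed: Jun 26, 2011.
The container is loaded at the origin port: Jun 26, 2011 + 6 weeks = Aug 7, 2011.
The vessel departs: Aug 7, 2011 + 9 weeks = Oct 9, 2011.
Both prerequisites met — customs clearance is granted (Nov 4, 2011), the vessel departs (Oct 9, 2011); the later is Nov 4, 2011.
Last-mile delivery is completed: Nov 4, 2011 + 2 weeks = Nov 18, 2011.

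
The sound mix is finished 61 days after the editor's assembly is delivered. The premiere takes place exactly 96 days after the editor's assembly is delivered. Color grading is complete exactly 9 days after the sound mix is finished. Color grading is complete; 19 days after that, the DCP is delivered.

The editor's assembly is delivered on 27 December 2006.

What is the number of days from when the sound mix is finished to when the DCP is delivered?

28 days

Causal path: the sound mix is finished → color grading is complete → the DCP is delivered.
Total delay along the path: 9 + 19 = 28 days.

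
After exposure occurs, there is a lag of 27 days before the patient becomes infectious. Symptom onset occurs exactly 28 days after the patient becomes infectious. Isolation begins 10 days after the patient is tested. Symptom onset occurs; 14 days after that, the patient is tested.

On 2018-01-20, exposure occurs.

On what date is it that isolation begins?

Exposure occurs: Jan 20, 2018.
The patient becomes infectious: Jan 20, 2018 + 27 days = Feb 16, 2018.
Symptom onset occurs: Feb 16, 2018 + 28 days = Mar 16, 2018.
The patient is tested: Mar 16, 2018 + 14 days = Mar 30, 2018.
Isolation begins: Mar 30, 2018 + 10 days = Apr 9, 2018.

2018-04-09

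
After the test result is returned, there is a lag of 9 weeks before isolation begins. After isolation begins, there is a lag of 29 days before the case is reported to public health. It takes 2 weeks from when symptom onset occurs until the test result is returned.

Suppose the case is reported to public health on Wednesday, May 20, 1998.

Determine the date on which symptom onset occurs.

The case is reported to public health: May 20, 1998.
Isolation begins: May 20, 1998 − 29 days = Apr 21, 1998.
The test result is returned: Apr 21, 1998 − 9 weeks = Feb 17, 1998.
Symptom onset occurs: Feb 17, 1998 − 2 weeks = Feb 3, 1998.

Tuesday, February 3, 1998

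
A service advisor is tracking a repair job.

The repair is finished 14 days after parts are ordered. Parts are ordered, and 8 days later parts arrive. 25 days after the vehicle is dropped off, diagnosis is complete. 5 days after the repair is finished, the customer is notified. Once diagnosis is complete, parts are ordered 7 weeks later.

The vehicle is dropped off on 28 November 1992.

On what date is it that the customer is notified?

1 March 1993

The vehicle is dropped off: Nov 28, 1992.
Diagnosis is complete: Nov 28, 1992 + 25 days = Dec 23, 1992.
Parts are ordered: Dec 23, 1992 + 7 weeks = Feb 10, 1993.
The repair is finished: Feb 10, 1993 + 14 days = Feb 24, 1993.
The customer is notified: Feb 24, 1993 + 5 days = Mar 1, 1993.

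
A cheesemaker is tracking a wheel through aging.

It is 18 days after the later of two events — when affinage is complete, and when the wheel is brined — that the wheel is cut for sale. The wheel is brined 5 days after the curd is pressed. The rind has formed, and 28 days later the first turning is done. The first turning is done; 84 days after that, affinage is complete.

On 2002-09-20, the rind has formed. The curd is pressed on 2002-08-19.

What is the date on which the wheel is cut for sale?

2003-01-28

The rind has formed: Sep 20, 2002.
The first turning is done: Sep 20, 2002 + 28 days = Oct 18, 2002.
Affinage is complete: Oct 18, 2002 + 84 days = Jan 10, 2003.
The curd is pressed: Aug 19, 2002.
The wheel is brined: Aug 19, 2002 + 5 days = Aug 24, 2002.
Both prerequisites met — affinage is complete (Jan 10, 2003), the wheel is brined (Aug 24, 2002); the later is Jan 10, 2003.
The wheel is cut for sale: Jan 10, 2003 + 18 days = Jan 28, 2003.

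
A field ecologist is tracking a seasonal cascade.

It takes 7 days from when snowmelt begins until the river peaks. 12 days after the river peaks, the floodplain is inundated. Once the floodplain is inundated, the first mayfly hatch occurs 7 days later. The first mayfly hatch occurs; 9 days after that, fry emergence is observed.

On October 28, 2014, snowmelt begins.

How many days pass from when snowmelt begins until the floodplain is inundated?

19 days

Causal path: snowmelt begins → the river peaks → the floodplain is inundated.
Total delay along the path: 7 + 12 = 19 days.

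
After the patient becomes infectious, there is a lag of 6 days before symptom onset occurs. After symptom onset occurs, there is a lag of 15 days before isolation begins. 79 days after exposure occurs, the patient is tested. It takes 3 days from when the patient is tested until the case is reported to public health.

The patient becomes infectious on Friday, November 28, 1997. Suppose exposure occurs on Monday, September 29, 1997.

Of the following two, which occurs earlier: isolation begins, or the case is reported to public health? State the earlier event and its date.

Isolation begins — Friday, December 19, 1997

The patient becomes infectious: Nov 28, 1997.
Symptom onset occurs: Nov 28, 1997 + 6 days = Dec 4, 1997.
Isolation begins: Dec 4, 1997 + 15 days = Dec 19, 1997.
Exposure occurs: Sep 29, 1997.
The patient is tested: Sep 29, 1997 + 79 days = Dec 17, 1997.
The case is reported to public health: Dec 17, 1997 + 3 days = Dec 20, 1997.
Comparing: isolation begins on Dec 19, 1997 vs the case is reported to public health on Dec 20, 1997. Earlier: isolation begins.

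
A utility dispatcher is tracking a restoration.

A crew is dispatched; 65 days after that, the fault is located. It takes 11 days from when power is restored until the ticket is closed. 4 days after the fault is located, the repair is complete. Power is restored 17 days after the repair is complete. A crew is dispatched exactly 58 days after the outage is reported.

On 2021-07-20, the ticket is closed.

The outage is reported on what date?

2021-02-15

The ticket is closed: Jul 20, 2021.
Power is restored: Jul 20, 2021 − 11 days = Jul 9, 2021.
The repair is complete: Jul 9, 2021 − 17 days = Jun 22, 2021.
The fault is located: Jun 22, 2021 − 4 days = Jun 18, 2021.
A crew is dispatched: Jun 18, 2021 − 65 days = Apr 14, 2021.
The outage is reported: Apr 14, 2021 − 58 days = Feb 15, 2021.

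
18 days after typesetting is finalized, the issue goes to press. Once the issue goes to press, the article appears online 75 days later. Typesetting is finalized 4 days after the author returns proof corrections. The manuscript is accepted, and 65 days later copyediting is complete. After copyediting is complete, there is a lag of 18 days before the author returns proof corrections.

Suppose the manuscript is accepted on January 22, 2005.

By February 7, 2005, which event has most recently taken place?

The manuscript is accepted: Jan 22, 2005.
Copyediting is complete: Jan 22, 2005 + 65 days = Mar 28, 2005.
The author returns proof corrections: Mar 28, 2005 + 18 days = Apr 15, 2005.
Typesetting is finalized: Apr 15, 2005 + 4 days = Apr 19, 2005.
The issue goes to press: Apr 19, 2005 + 18 days = May 7, 2005.
The article appears online: May 7, 2005 + 75 days = Jul 21, 2005.
Feb 7, 2005 falls between when the manuscript is accepted (Jan 22, 2005) and when copyediting is complete (Mar 28, 2005).

The manuscript is accepted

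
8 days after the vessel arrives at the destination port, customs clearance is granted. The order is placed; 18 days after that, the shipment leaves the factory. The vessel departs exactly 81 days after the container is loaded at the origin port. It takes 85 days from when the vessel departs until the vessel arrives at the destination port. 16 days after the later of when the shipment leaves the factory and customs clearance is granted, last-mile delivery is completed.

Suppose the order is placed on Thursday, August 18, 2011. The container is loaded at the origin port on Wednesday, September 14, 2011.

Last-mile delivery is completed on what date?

Thursday, March 22, 2012

The order is placed: Aug 18, 2011.
The shipment leaves the factory: Aug 18, 2011 + 18 days = Sep 5, 2011.
The container is loaded at the origin port: Sep 14, 2011.
The vessel departs: Sep 14, 2011 + 81 days = Dec 4, 2011.
The vessel arrives at the destination port: Dec 4, 2011 + 85 days = Feb 27, 2012.
Customs clearance is granted: Feb 27, 2012 + 8 days = Mar 6, 2012.
Both prerequisites met — the shipment leaves the factory (Sep 5, 2011), customs clearance is granted (Mar 6, 2012); the later is Mar 6, 2012.
Last-mile delivery is completed: Mar 6, 2012 + 16 days = Mar 22, 2012.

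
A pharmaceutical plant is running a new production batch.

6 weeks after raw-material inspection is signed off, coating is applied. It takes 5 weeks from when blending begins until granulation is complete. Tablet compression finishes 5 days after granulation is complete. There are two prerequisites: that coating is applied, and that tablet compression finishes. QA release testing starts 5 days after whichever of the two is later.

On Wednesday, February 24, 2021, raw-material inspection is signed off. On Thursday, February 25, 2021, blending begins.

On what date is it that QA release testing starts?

Monday, April 12, 2021

Raw-material inspection is signed off: Feb 24, 2021.
Coating is applied: Feb 24, 2021 + 6 weeks = Apr 7, 2021.
Blending begins: Feb 25, 2021.
Granulation is complete: Feb 25, 2021 + 5 weeks = Apr 1, 2021.
Tablet compression finishes: Apr 1, 2021 + 5 days = Apr 6, 2021.
Both prerequisites met — coating is applied (Apr 7, 2021), tablet compression finishes (Apr 6, 2021); the later is Apr 7, 2021.
QA release testing starts: Apr 7, 2021 + 5 days = Apr 12, 2021.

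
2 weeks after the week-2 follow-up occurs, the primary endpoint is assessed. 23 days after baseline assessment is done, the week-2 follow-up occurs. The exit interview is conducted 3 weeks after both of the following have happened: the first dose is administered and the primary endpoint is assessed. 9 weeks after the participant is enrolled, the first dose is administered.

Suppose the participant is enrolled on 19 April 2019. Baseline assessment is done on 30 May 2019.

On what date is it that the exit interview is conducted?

The participant is enrolled: Apr 19, 2019.
The first dose is administered: Apr 19, 2019 + 9 weeks = Jun 21, 2019.
Baseline assessment is done: May 30, 2019.
The week-2 follow-up occurs: May 30, 2019 + 23 days = Jun 22, 2019.
The primary endpoint is assessed: Jun 22, 2019 + 2 weeks = Jul 6, 2019.
Both prerequisites met — the first dose is administered (Jun 21, 2019), the primary endpoint is assessed (Jul 6, 2019); the later is Jul 6, 2019.
The exit interview is conducted: Jul 6, 2019 + 3 weeks = Jul 27, 2019.

27 July 2019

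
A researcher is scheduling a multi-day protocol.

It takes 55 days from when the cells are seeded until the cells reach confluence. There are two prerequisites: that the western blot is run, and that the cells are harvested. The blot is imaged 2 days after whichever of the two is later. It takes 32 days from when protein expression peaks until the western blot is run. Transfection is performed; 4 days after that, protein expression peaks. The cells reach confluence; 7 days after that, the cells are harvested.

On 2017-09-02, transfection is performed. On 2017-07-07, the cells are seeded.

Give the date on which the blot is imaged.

2017-10-10

Transfection is performed: Sep 2, 2017.
Protein expression peaks: Sep 2, 2017 + 4 days = Sep 6, 2017.
The western blot is run: Sep 6, 2017 + 32 days = Oct 8, 2017.
The cells are seeded: Jul 7, 2017.
The cells reach confluence: Jul 7, 2017 + 55 days = Aug 31, 2017.
The cells are harvested: Aug 31, 2017 + 7 days = Sep 7, 2017.
Both prerequisites met — the western blot is run (Oct 8, 2017), the cells are harvested (Sep 7, 2017); the later is Oct 8, 2017.
The blot is imaged: Oct 8, 2017 + 2 days = Oct 10, 2017.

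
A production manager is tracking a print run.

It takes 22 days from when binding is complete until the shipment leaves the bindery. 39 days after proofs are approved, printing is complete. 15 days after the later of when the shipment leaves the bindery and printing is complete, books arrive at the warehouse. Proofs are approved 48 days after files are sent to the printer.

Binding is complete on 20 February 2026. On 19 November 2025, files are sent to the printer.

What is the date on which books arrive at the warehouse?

Binding is complete: Feb 20, 2026.
The shipment leaves the bindery: Feb 20, 2026 + 22 days = Mar 14, 2026.
Files are sent to the printer: Nov 19, 2025.
Proofs are approved: Nov 19, 2025 + 48 days = Jan 6, 2026.
Printing is complete: Jan 6, 2026 + 39 days = Feb 14, 2026.
Both prerequisites met — the shipment leaves the bindery (Mar 14, 2026), printing is complete (Feb 14, 2026); the later is Mar 14, 2026.
Books arrive at the warehouse: Mar 14, 2026 + 15 days = Mar 29, 2026.

29 March 2026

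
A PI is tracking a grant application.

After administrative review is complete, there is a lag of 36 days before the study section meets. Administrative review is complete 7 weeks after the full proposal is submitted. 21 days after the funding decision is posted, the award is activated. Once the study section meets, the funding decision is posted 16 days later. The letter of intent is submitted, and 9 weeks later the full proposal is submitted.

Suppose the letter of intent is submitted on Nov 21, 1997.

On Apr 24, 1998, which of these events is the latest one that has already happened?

The study section meets

The letter of intent is submitted: Nov 21, 1997.
The full proposal is submitted: Nov 21, 1997 + 9 weeks = Jan 23, 1998.
Administrative review is complete: Jan 23, 1998 + 7 weeks = Mar 13, 1998.
The study section meets: Mar 13, 1998 + 36 days = Apr 18, 1998.
The funding decision is posted: Apr 18, 1998 + 16 days = May 4, 1998.
The award is activated: May 4, 1998 + 21 days = May 25, 1998.
Apr 24, 1998 falls between when the study section meets (Apr 18, 1998) and when the funding decision is posted (May 4, 1998).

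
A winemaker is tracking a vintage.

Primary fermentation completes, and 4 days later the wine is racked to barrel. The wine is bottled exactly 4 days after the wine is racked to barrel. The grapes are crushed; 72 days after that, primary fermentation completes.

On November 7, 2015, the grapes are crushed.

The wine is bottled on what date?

The grapes are crushed: Nov 7, 2015.
Primary fermentation completes: Nov 7, 2015 + 72 days = Jan 18, 2016.
The wine is racked to barrel: Jan 18, 2016 + 4 days = Jan 22, 2016.
The wine is bottled: Jan 22, 2016 + 4 days = Jan 26, 2016.

January 26, 2016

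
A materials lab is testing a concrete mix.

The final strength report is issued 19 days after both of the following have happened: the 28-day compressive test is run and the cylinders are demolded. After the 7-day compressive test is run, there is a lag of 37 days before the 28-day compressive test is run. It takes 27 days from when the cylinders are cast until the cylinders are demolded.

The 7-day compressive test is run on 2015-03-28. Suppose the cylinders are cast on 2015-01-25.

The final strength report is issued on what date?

The 7-day compressive test is run: Mar 28, 2015.
The 28-day compressive test is run: Mar 28, 2015 + 37 days = May 4, 2015.
The cylinders are cast: Jan 25, 2015.
The cylinders are demolded: Jan 25, 2015 + 27 days = Feb 21, 2015.
Both prerequisites met — the 28-day compressive test is run (May 4, 2015), the cylinders are demolded (Feb 21, 2015); the later is May 4, 2015.
The final strength report is issued: May 4, 2015 + 19 days = May 23, 2015.

2015-05-23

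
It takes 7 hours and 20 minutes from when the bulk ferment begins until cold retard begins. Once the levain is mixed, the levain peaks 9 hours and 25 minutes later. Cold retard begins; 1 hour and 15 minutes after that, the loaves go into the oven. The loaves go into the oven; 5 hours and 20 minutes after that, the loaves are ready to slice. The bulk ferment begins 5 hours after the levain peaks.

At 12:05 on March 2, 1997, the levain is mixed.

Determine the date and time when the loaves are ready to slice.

The levain is mixed: 12:05 Mar 2, 1997.
The levain peaks: 12:05 Mar 2, 1997 + 9h25m = 21:30 Mar 2, 1997.
The bulk ferment begins: 21:30 Mar 2, 1997 + 5h = 02:30 Mar 3, 1997.
Cold retard begins: 02:30 Mar 3, 1997 + 7h20m = 09:50 Mar 3, 1997.
The loaves go into the oven: 09:50 Mar 3, 1997 + 1h15m = 11:05 Mar 3, 1997.
The loaves are ready to slice: 11:05 Mar 3, 1997 + 5h20m = 16:25 Mar 3, 1997.

16:25 on March 3, 1997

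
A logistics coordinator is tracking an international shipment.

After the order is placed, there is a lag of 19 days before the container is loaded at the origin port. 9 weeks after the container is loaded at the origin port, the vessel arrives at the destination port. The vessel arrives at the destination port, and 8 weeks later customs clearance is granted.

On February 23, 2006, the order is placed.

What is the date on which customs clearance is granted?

The order is placed: Feb 23, 2006.
The container is loaded at the origin port: Feb 23, 2006 + 19 days = Mar 14, 2006.
The vessel arrives at the destination port: Mar 14, 2006 + 9 weeks = May 16, 2006.
Customs clearance is granted: May 16, 2006 + 8 weeks = Jul 11, 2006.

July 11, 2006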